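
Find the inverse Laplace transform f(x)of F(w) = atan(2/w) sin(2*x)/x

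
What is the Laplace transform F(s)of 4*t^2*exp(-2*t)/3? 8/(3*(s + 2)^3)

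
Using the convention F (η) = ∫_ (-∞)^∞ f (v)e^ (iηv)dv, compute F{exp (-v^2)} sqrt (pi)*exp (-η^2/4)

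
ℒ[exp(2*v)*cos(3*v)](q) (q - 2)/((q - 2)^2 + 9)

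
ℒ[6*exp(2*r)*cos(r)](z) 6*(z - 2)/((z - 2)^2 + 1)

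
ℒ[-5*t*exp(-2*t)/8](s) -5/(8*(s + 2)^2)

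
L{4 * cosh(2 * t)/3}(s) 4 * s/(3 * (s^2 - 4))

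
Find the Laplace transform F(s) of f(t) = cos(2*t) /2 s/(2*(s^2 + 4) ) 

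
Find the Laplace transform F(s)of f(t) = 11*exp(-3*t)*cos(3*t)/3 11*(s+3)/(3*((s+3)^2+9))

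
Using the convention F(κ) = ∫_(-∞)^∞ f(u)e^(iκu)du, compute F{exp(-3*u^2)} sqrt(3)*sqrt(pi)*exp(-κ^2/12)/3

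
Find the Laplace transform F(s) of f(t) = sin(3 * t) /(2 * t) atan(3/s) /2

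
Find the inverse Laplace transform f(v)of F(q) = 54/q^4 9*v^3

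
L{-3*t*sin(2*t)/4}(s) -3*s/(s^2 + 4)^2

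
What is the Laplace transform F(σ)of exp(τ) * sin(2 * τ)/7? 2/(7 * ((σ - 1)^2 + 4))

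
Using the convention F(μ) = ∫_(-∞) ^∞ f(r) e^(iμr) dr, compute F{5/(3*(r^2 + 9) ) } 5*pi*exp(-3*Abs(μ) ) /9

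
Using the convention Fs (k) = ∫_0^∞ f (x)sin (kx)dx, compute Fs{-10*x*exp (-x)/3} -20*k/ (3*(k^2 + 1)^2)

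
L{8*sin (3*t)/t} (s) 8*atan (3/s)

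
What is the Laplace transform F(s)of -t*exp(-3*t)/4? -1/(4*(s+3)^2)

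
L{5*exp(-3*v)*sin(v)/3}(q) 5/(3*((q + 3)^2 + 1))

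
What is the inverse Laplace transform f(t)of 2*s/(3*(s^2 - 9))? 2*cosh(3*t)/3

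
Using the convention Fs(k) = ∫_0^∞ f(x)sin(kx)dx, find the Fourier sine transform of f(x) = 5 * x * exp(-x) 10 * k/(k^2+1)^2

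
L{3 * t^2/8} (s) 3/ (4 * s^3)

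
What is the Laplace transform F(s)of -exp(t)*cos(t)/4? (1 - s)/(4*((s - 1)^2+1))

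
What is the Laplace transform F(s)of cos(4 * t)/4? s/(4 * (s^2 + 16))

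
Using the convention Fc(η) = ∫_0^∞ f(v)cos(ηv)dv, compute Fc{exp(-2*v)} 2/(η^2+4)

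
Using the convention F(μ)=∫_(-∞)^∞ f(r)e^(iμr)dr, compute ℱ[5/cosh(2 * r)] 5 * pi/(2 * cosh(pi * μ/4))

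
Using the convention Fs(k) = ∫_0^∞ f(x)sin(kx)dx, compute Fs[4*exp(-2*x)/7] 4*k/(7*(k^2 + 4))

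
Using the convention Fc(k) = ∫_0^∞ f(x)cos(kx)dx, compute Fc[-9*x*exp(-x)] 9*(k^2-1)/(k^2 + 1)^2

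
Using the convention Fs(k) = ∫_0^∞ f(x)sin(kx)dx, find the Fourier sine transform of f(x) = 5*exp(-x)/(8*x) 5*atan(k)/8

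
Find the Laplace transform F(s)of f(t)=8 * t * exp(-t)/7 8/(7 * (s + 1)^2)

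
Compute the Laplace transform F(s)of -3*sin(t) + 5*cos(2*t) 5*s/(s^2 + 4) - 3/(s^2 + 1)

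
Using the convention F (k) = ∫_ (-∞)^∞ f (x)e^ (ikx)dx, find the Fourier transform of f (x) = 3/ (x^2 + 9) pi * exp (-3 * Abs (k))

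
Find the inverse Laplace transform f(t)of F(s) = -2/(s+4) -2*exp(-4*t)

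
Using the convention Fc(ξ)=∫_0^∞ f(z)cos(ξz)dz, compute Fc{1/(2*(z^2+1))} pi*exp(-ξ)/4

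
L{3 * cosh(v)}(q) 3 * q/(q^2 - 1)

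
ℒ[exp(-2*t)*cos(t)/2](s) (s + 2)/(2*((s + 2)^2 + 1))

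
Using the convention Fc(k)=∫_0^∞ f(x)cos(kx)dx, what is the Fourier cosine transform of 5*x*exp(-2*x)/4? 5*(4 - k^2)/(4*(k^2 + 4)^2)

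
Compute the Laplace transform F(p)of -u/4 -1/(4*p^2)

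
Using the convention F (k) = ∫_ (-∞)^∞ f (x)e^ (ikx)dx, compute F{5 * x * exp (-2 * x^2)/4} 5 * sqrt (2) * I * sqrt (pi) * k * exp (-k^2/8)/32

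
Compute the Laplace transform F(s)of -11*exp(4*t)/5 -11/(5*s - 20)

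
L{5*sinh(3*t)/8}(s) 15/(8*(s^2 - 9))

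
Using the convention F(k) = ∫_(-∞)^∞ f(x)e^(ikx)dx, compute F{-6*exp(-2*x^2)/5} -3*sqrt(2)*sqrt(pi)*exp(-k^2/8)/5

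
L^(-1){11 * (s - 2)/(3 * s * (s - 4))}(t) 11 * exp(2 * t) * cosh(2 * t)/3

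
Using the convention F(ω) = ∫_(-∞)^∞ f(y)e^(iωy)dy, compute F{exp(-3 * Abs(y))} 6/(ω^2 + 9)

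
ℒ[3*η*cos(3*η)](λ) 3*(λ^2 - 9)/(λ^2 + 9)^2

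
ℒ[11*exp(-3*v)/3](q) 11/(3*(q + 3))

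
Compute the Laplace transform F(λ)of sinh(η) 1/(λ^2 - 1)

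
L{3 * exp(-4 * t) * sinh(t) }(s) 3/((s + 4) ^2-1) 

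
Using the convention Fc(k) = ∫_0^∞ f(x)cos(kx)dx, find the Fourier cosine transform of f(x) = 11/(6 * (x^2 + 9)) 11 * pi * exp(-3 * k)/36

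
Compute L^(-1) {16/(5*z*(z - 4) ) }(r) 8*exp(2*r)*sinh(2*r) /5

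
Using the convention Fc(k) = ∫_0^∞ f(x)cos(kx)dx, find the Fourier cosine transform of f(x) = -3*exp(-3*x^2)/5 -sqrt(3)*sqrt(pi)*exp(-k^2/12)/10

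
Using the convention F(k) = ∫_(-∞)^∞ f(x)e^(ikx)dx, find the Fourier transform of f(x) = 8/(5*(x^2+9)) 8*pi*exp(-3*Abs(k))/15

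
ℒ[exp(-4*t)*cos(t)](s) (s + 4)/((s + 4)^2 + 1)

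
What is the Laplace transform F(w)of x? w^(-2)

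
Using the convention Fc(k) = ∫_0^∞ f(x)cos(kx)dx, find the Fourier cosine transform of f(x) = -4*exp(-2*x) -8/(k^2+4)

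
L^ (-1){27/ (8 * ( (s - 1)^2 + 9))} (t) 9 * exp (t) * sin (3 * t)/8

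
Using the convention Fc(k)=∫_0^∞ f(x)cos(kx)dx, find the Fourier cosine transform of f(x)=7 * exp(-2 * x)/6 7/(3 * (k^2+4))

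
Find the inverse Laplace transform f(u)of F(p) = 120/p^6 u^5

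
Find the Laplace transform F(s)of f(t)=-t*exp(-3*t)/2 -1/(2*(s + 3)^2)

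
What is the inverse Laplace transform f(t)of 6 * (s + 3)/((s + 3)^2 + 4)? 6 * exp(-3 * t) * cos(2 * t)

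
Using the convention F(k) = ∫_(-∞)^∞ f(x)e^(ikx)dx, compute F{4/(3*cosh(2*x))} 2*pi/(3*cosh(pi*k/4))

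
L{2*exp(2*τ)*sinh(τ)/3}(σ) 2/(3*((σ - 2)^2 - 1))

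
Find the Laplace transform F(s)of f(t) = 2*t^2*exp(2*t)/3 4/(3*(s - 2)^3)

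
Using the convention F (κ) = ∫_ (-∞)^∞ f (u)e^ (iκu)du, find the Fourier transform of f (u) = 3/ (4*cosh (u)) 3*pi/ (4*cosh (pi*κ/2))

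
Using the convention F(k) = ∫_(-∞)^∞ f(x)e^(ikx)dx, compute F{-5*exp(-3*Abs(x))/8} -15/(4*k^2 + 36)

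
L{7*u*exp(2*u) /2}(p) 7/(2*(p - 2) ^2) 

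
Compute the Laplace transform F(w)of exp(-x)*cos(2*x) (w + 1)/((w + 1)^2 + 4)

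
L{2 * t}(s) 2/s^2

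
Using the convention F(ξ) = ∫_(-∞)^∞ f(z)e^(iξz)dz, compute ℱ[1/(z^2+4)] pi*exp(-2*Abs(ξ))/2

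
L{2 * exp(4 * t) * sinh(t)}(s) 2/((s - 4)^2-1)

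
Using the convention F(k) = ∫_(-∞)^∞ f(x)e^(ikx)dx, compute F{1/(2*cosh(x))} pi/(2*cosh(pi*k/2))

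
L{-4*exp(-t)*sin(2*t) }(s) -8/((s + 1) ^2 + 4) 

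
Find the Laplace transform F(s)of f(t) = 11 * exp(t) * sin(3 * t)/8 33/(8 * ((s - 1)^2+9))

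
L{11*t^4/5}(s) 264/(5*s^5)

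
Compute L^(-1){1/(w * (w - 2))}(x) exp(x) * sinh(x)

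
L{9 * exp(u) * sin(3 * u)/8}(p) 27/(8 * ((p - 1)^2+9))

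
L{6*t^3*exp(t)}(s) 36/(s - 1)^4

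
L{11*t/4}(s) 11/(4*s^2)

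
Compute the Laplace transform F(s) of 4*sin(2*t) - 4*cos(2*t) 8/(s^2 + 4) - 4*s/(s^2 + 4) 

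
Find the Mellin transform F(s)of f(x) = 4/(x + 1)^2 -4 * pi * (s - 1)/sin(pi * s)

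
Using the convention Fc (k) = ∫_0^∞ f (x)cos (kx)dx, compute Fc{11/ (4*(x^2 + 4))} 11*pi*exp (-2*k)/16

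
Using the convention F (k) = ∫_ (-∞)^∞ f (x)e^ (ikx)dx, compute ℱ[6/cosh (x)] 6 * pi/cosh (pi * k/2)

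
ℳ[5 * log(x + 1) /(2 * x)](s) -5 * pi * csc(pi * s) /(2 * s - 2) 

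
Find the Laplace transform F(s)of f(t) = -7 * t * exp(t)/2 -7/(2 * (s - 1)^2)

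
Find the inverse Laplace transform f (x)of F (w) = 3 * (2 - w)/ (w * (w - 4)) -3 * exp (2 * x) * cosh (2 * x)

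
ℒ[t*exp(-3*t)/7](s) 1/(7*(s+3)^2)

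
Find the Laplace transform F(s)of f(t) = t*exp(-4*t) (s + 4)^(-2)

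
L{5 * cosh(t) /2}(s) 5 * s/(2 * (s^2 - 1) ) 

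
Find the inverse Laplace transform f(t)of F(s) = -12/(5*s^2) -12*t/5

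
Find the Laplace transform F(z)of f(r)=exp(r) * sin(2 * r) 2/((z - 1)^2 + 4)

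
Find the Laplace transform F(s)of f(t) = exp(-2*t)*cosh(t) (s + 2)/((s + 2)^2 - 1)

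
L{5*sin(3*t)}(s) 15/(s^2 + 9)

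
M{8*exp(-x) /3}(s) 8*gamma(s) /3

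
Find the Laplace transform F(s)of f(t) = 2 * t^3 12/s^4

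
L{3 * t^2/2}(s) 3/s^3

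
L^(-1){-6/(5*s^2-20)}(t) -3*sinh(2*t)/5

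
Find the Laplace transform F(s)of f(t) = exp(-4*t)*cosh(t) (s+4)/((s+4)^2-1)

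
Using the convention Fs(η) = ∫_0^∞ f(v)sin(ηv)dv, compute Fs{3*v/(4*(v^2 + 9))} 3*pi*exp(-3*η)/8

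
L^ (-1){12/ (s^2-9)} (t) 4*sinh (3*t)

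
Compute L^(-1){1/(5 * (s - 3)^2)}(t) t * exp(3 * t)/5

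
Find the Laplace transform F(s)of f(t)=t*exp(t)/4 1/(4*(s - 1)^2)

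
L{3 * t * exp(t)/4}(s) 3/(4 * (s - 1)^2)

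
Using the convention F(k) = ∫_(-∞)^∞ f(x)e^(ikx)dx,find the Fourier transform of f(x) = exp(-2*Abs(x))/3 4/(3*(k^2 + 4))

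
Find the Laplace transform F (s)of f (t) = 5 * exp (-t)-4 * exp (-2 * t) 5/ (s + 1)-4/ (s + 2)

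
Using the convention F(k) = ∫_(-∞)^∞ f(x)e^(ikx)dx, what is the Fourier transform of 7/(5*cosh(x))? 7*pi/(5*cosh(pi*k/2))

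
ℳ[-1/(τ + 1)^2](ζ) pi*(ζ - 1)/sin(pi*ζ)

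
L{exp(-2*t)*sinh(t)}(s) 1/((s + 2)^2 - 1)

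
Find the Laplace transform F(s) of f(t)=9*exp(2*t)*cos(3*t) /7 9*(s - 2) /(7*((s - 2) ^2 + 9) ) 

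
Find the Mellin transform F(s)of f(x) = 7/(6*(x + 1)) 7*pi*csc(pi*s)/6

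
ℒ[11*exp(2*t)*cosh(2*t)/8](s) 11*(s - 2)/(8*s*(s - 4))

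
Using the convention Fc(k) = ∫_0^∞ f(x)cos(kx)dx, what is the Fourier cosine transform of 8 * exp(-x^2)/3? 4 * sqrt(pi) * exp(-k^2/4)/3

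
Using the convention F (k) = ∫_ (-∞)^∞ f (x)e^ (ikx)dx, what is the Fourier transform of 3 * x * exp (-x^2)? 3 * I * sqrt (pi) * k * exp (-k^2/4)/2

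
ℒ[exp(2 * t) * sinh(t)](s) 1/((s - 2)^2 - 1)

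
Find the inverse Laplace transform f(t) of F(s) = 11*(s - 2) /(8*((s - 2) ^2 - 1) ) 11*exp(2*t)*cosh(t) /8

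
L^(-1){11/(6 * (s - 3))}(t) 11 * exp(3 * t)/6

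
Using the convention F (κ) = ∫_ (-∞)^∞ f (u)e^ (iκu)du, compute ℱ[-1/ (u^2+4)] -pi * exp (-2 * Abs (κ))/2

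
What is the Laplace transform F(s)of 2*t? 2/s^2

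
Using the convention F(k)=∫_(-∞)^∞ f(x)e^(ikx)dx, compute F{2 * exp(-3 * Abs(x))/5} 12/(5 * (k^2 + 9))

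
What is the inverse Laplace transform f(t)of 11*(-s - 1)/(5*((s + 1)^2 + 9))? -11*exp(-t)*cos(3*t)/5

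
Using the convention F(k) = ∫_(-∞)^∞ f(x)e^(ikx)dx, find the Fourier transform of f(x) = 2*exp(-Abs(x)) 4/(k^2 + 1)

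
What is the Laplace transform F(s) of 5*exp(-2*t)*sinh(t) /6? 5/(6*((s + 2) ^2-1) ) 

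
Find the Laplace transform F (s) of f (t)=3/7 3/ (7 * s) 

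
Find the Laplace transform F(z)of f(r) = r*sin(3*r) 6*z/(z^2 + 9)^2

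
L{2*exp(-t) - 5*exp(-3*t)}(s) 2/(s + 1) - 5/(s + 3)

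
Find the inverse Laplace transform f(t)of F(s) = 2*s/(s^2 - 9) 2*cosh(3*t)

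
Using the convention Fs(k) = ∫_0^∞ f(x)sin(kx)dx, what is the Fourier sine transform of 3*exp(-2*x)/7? 3*k/(7*(k^2 + 4))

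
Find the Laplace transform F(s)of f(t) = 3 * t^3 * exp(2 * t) 18/(s - 2)^4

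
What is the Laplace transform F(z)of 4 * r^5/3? 160/z^6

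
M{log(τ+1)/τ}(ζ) -pi*csc(pi*ζ)/(ζ - 1)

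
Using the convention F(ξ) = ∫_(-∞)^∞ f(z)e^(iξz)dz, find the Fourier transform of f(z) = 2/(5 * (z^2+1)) 2 * pi * exp(-Abs(ξ))/5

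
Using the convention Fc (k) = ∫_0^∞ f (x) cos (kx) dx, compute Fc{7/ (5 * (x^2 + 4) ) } 7 * pi * exp (-2 * k) /20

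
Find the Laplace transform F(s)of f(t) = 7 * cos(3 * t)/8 7 * s/(8 * (s^2 + 9))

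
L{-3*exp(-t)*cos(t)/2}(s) 3*(-s - 1)/(2*((s + 1)^2 + 1))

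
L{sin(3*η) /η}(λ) atan(3/λ) 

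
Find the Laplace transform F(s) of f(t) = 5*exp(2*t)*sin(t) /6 5/(6*((s - 2) ^2+1) ) 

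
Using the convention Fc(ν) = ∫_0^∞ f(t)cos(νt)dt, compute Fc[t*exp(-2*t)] (4 - ν^2)/(ν^2 + 4)^2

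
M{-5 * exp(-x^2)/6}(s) -5 * gamma(s/2)/12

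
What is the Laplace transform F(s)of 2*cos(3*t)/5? 2*s/(5*(s^2+9))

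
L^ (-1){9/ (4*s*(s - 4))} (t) 9*exp (2*t)*sinh (2*t)/8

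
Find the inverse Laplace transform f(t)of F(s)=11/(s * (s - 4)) 11 * exp(2 * t) * sinh(2 * t)/2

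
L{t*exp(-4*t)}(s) (s + 4)^(-2)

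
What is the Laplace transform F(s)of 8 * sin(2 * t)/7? 16/(7 * (s^2+4))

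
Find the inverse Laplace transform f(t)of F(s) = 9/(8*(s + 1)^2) 9*t*exp(-t)/8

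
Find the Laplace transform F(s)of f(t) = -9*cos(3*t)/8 -9*s/(8*s^2 + 72)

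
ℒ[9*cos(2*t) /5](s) 9*s/(5*(s^2 + 4) ) 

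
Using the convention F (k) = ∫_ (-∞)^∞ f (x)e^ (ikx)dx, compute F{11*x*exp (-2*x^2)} 11*sqrt (2)*I*sqrt (pi)*k*exp (-k^2/8)/8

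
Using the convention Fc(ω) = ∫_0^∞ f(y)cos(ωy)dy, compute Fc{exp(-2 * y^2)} sqrt(2) * sqrt(pi) * exp(-ω^2/8)/4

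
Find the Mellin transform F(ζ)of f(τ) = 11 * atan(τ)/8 -11 * pi * sec(pi * ζ/2)/(16 * ζ)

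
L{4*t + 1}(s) 4/s^2 + 1/s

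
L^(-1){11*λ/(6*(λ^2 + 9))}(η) 11*cos(3*η)/6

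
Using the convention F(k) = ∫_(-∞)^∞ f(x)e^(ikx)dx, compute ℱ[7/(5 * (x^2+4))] 7 * pi * exp(-2 * Abs(k))/10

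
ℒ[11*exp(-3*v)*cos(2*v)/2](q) 11*(q+3)/(2*((q+3)^2+4))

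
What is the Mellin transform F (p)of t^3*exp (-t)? gamma (p+3)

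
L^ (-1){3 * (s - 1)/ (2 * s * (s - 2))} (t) 3 * exp (t) * cosh (t)/2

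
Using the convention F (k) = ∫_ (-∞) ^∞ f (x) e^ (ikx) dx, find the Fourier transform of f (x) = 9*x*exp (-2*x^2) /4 9*sqrt (2)*I*sqrt (pi)*k*exp (-k^2/8) /32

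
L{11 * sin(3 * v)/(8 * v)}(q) 11 * atan(3/q)/8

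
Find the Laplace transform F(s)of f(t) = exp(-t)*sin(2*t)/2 1/((s + 1)^2 + 4)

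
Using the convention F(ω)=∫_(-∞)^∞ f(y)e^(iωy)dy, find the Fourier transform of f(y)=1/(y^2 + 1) pi*exp(-Abs(ω))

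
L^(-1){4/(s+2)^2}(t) 4*t*exp(-2*t)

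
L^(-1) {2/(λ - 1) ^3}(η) η^2*exp(η) 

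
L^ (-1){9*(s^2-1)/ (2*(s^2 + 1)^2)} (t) 9*t*cos (t)/2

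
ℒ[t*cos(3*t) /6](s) (s^2 - 9) /(6*(s^2+9) ^2) 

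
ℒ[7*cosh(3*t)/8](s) 7*s/(8*(s^2 - 9))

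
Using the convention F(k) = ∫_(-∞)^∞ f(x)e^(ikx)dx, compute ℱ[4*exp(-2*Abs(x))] 16/(k^2 + 4)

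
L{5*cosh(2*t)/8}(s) 5*s/(8*(s^2-4))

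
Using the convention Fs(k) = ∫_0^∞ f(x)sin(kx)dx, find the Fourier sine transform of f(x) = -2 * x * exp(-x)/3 -4 * k/(3 * (k^2+1)^2)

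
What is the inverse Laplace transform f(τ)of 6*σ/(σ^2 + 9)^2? τ*sin(3*τ)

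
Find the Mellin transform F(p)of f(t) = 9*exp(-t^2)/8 9*gamma(p/2)/16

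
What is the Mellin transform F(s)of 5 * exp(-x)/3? 5 * gamma(s)/3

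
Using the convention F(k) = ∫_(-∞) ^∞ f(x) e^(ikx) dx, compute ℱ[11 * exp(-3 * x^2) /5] 11 * sqrt(3) * sqrt(pi) * exp(-k^2/12) /15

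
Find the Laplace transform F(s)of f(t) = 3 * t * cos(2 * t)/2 3 * (s^2-4)/(2 * (s^2+4)^2)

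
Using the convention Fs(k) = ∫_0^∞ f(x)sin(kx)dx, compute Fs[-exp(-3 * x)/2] -k/(2 * k^2 + 18)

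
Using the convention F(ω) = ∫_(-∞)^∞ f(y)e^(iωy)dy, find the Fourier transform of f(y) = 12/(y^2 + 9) 4*pi*exp(-3*Abs(ω))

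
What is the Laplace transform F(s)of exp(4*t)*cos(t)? (s - 4)/((s - 4)^2+1)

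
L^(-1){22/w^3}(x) 11 * x^2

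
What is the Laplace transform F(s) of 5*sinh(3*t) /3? 5/(s^2-9) 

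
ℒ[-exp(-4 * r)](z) -1/(z + 4)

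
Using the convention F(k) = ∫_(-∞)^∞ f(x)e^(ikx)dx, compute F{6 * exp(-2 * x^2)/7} 3 * sqrt(2) * sqrt(pi) * exp(-k^2/8)/7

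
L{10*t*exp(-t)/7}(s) 10/(7*(s+1)^2)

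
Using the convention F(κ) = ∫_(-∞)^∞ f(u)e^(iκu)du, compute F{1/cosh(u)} pi/cosh(pi * κ/2)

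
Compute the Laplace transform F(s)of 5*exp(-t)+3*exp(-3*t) 5/(s+1)+3/(s+3)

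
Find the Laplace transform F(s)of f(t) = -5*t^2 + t s^(-2) - 10/s^3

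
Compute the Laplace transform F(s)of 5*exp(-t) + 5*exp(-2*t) 5/(s + 1) + 5/(s + 2)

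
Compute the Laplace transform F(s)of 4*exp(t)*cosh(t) 4*(s - 1)/(s*(s - 2))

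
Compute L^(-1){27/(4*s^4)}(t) 9*t^3/8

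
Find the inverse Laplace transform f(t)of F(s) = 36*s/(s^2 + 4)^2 9*t*sin(2*t)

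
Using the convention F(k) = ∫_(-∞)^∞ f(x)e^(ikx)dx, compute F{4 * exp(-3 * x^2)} 4 * sqrt(3) * sqrt(pi) * exp(-k^2/12)/3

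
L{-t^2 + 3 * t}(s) 3/s^2 - 2/s^3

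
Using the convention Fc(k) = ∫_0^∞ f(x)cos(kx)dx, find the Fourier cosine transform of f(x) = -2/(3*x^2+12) -pi*exp(-2*k)/6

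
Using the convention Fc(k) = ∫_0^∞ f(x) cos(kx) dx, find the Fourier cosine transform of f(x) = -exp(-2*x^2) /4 -sqrt(2)*sqrt(pi)*exp(-k^2/8) /16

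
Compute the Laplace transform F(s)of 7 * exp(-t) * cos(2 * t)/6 7 * (s + 1)/(6 * ((s + 1)^2 + 4))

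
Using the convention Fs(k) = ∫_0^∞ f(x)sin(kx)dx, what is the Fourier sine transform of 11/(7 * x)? 11 * pi/14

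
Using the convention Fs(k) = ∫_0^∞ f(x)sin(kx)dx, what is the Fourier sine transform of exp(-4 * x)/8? k/(8 * (k^2+16))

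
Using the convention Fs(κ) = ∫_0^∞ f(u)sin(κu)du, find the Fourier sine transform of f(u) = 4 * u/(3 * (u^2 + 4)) 2 * pi * exp(-2 * κ)/3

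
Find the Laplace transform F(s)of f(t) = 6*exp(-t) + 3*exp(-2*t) 6/(s + 1) + 3/(s + 2)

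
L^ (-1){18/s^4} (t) 3 * t^3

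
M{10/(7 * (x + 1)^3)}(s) 5 * pi * (s - 2) * (s - 1)/(7 * sin(pi * s))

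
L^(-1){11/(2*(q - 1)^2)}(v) 11*v*exp(v)/2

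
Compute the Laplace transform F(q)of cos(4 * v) q/(q^2 + 16)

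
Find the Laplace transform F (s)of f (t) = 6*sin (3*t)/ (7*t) 6*atan (3/s)/7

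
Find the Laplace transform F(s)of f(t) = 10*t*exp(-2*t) 10/(s + 2)^2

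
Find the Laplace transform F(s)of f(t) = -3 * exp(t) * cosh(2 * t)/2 3 * (1 - s)/(2 * ((s - 1)^2 - 4))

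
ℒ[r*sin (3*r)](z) 6*z/ (z^2 + 9)^2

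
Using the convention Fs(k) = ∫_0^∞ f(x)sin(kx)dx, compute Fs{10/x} 5*pi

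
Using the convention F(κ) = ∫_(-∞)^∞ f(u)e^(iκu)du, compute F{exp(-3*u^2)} sqrt(3)*sqrt(pi)*exp(-κ^2/12)/3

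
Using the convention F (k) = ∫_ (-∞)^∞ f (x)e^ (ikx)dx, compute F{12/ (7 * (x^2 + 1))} 12 * pi * exp (-Abs (k))/7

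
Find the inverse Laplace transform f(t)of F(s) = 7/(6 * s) 7/6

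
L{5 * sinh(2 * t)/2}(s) 5/(s^2 - 4)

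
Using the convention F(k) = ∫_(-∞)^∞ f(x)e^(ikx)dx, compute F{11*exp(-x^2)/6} 11*sqrt(pi)*exp(-k^2/4)/6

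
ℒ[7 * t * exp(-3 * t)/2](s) 7/(2 * (s + 3)^2)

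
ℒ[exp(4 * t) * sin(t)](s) 1/((s - 4)^2 + 1)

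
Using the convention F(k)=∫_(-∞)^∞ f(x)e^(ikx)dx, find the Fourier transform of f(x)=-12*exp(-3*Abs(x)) -72/(k^2 + 9)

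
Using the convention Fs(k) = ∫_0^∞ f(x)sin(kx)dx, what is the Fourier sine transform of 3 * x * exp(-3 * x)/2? 9 * k/(k^2 + 9)^2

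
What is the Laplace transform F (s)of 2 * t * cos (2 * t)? 2 * (s^2 - 4)/ (s^2+4)^2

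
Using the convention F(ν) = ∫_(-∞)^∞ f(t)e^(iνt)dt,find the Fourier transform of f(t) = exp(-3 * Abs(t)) 6/(ν^2 + 9)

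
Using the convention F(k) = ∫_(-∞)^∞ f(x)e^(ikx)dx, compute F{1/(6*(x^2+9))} pi*exp(-3*Abs(k))/18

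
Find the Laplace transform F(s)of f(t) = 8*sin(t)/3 8/(3*(s^2 + 1))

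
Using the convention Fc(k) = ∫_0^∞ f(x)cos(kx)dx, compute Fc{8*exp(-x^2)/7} 4*sqrt(pi)*exp(-k^2/4)/7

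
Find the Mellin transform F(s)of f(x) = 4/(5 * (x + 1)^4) 2 * gamma(s) * gamma(4 - s)/15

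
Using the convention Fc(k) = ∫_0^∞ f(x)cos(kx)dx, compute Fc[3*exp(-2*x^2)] 3*sqrt(2)*sqrt(pi)*exp(-k^2/8)/4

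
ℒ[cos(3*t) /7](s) s/(7*(s^2+9) ) 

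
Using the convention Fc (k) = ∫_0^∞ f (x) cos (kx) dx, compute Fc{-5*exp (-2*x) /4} -5/ (2*k^2 + 8) 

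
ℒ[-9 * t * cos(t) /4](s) 9 * (1 - s^2) /(4 * (s^2 + 1) ^2) 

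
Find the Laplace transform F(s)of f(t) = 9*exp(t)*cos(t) 9*(s - 1)/((s - 1)^2 + 1)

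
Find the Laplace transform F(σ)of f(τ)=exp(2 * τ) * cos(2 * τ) (σ - 2)/((σ - 2)^2+4)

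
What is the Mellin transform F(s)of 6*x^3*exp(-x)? 6*gamma(s + 3)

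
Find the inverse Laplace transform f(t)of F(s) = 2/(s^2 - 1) 2 * sinh(t)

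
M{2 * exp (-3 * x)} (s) 2 * gamma (s)/3^s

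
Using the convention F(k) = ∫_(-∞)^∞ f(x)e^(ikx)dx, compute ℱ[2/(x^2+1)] 2 * pi * exp(-Abs(k))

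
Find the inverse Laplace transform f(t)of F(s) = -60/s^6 -t^5/2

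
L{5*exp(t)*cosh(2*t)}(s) 5*(s - 1)/((s - 1)^2 - 4)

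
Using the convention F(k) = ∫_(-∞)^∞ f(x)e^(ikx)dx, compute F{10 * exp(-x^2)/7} 10 * sqrt(pi) * exp(-k^2/4)/7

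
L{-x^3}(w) -6/w^4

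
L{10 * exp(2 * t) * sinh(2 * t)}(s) 20/(s * (s - 4))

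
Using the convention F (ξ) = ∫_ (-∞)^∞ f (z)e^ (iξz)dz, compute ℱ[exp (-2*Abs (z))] 4/ (ξ^2 + 4)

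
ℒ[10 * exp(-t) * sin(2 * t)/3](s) 20/(3 * ((s + 1)^2 + 4))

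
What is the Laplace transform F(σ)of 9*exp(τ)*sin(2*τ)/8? 9/(4*((σ - 1)^2 + 4))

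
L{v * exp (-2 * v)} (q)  (q + 2)^ (-2)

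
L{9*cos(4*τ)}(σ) 9*σ/(σ^2 + 16)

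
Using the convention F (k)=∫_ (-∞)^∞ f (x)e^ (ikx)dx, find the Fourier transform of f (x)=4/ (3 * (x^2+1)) 4 * pi * exp (-Abs (k))/3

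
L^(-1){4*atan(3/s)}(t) 4*sin(3*t)/t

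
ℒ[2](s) 2/s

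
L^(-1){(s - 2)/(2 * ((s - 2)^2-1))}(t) exp(2 * t) * cosh(t)/2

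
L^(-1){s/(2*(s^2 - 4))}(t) cosh(2*t)/2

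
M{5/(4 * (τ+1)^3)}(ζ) 5 * pi * (ζ - 2) * (ζ - 1)/(8 * sin(pi * ζ))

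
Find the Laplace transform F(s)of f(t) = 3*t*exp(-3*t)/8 3/(8*(s + 3)^2)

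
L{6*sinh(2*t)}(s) 12/(s^2-4)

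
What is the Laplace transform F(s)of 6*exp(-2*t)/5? 6/(5*(s + 2))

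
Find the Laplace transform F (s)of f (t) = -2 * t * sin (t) -4 * s/ (s^2 + 1)^2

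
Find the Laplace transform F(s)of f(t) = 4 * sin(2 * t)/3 8/(3 * (s^2 + 4))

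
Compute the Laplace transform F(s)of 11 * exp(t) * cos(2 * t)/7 11 * (s - 1)/(7 * ((s - 1)^2 + 4))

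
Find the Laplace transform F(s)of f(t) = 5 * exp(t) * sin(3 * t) 15/((s - 1)^2 + 9)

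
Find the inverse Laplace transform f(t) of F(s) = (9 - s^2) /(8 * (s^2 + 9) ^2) -t * cos(3 * t) /8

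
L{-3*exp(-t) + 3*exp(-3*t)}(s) 3/(s + 3) - 3/(s + 1)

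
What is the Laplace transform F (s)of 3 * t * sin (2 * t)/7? 12 * s/ (7 * (s^2+4)^2)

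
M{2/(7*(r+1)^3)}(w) pi*(w - 2)*(w - 1)/(7*sin(pi*w))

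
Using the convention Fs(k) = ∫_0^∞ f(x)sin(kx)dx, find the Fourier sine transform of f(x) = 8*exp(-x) 8*k/(k^2 + 1)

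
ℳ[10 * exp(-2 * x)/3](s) 10 * gamma(s)/(3 * 2^s)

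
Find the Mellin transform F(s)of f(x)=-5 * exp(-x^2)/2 -5 * gamma(s/2)/4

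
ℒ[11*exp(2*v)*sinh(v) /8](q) 11/(8*((q - 2) ^2 - 1) ) 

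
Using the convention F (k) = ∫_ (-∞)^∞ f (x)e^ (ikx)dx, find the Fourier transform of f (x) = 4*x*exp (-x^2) 2*I*sqrt (pi)*k*exp (-k^2/4)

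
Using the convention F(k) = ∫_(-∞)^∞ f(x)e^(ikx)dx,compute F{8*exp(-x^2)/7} 8*sqrt(pi)*exp(-k^2/4)/7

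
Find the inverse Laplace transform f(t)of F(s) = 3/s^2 3*t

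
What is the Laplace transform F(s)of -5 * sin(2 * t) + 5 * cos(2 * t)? 5 * s/(s^2 + 4) - 10/(s^2 + 4)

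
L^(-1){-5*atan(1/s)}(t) -5*sin(t)/t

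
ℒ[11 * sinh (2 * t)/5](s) 22/ (5 * (s^2 - 4))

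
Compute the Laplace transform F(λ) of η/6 1/(6*λ^2) 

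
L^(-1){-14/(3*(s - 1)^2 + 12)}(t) -7*exp(t)*sin(2*t)/3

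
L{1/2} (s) 1/ (2*s)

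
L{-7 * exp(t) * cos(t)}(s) 7 * (1 - s)/((s - 1)^2 + 1)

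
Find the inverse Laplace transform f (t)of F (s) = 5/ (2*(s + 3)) 5*exp (-3*t)/2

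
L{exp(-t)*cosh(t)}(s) (s + 1)/(s*(s + 2))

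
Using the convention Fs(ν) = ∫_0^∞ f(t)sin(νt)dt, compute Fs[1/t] pi/2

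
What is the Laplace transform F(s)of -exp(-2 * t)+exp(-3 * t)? 1/(s+3) - 1/(s+2)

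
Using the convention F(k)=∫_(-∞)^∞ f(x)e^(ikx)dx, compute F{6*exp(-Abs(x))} 12/(k^2 + 1)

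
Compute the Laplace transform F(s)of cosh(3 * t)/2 s/(2 * (s^2 - 9))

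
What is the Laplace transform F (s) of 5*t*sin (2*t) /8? 5*s/ (2*(s^2+4) ^2) 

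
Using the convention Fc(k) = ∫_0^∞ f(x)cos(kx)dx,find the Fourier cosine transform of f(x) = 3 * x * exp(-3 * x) 3 * (9 - k^2)/(k^2 + 9)^2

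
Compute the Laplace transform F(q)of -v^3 -6/q^4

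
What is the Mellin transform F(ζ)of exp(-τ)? gamma(ζ)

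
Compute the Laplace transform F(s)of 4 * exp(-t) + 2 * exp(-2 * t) 4/(s + 1) + 2/(s + 2)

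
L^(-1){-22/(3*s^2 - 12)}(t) -11*sinh(2*t)/3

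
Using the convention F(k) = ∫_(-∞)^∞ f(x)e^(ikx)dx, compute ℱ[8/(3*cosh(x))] 8*pi/(3*cosh(pi*k/2))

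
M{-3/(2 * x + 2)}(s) -3 * pi * csc(pi * s)/2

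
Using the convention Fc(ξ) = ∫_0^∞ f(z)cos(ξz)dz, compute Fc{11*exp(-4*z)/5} 44/(5*(ξ^2 + 16))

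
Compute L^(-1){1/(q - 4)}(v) exp(4*v)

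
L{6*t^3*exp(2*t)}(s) 36/(s - 2)^4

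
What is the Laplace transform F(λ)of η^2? 2/λ^3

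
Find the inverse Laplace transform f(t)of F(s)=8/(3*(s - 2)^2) 8*t*exp(2*t)/3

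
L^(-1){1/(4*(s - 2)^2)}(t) t*exp(2*t)/4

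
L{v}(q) q^(-2)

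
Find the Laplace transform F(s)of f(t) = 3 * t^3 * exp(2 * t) 18/(s - 2)^4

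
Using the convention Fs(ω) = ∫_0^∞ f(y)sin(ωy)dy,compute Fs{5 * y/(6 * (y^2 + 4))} 5 * pi * exp(-2 * ω)/12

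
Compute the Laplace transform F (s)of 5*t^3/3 10/s^4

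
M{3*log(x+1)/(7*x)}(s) -3*pi*csc(pi*s)/(7*s - 7)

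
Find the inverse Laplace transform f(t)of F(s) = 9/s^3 9*t^2/2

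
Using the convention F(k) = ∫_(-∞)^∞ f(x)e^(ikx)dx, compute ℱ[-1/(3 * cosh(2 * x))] -pi/(6 * cosh(pi * k/4))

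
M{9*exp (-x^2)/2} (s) 9*gamma (s/2)/4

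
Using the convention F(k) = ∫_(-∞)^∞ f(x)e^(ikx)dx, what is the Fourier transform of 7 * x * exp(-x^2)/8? 7 * I * sqrt(pi) * k * exp(-k^2/4)/16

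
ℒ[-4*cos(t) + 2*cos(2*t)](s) 2*s/(s^2 + 4) - 4*s/(s^2 + 1)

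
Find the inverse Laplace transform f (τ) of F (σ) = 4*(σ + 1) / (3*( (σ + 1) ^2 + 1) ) 4*exp (-τ)*cos (τ) /3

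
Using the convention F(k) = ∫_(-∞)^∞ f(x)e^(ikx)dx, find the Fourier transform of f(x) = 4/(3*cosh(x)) 4*pi/(3*cosh(pi*k/2))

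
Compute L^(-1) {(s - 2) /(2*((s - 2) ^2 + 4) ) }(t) exp(2*t)*cos(2*t) /2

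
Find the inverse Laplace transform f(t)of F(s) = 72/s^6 3*t^5/5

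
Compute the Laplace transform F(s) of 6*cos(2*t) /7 6*s/(7*(s^2 + 4) ) 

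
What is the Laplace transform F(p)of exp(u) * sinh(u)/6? 1/(6 * p * (p - 2))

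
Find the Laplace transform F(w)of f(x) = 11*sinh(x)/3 11/(3*(w^2 - 1))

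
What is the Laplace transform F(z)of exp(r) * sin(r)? 1/((z - 1)^2 + 1)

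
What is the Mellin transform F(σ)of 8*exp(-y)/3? 8*gamma(σ)/3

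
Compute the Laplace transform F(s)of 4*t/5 4/(5*s^2)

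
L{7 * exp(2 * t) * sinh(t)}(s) 7/((s - 2)^2 - 1)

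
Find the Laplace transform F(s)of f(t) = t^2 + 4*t 2/s^3 + 4/s^2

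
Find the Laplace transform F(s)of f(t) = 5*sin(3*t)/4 15/(4*(s^2+9))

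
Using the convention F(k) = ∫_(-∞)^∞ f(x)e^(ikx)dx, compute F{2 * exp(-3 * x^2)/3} 2 * sqrt(3) * sqrt(pi) * exp(-k^2/12)/9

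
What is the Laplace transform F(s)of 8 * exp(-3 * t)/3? 8/(3 * (s + 3))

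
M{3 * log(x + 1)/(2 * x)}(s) -3 * pi * csc(pi * s)/(2 * s - 2)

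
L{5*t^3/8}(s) 15/(4*s^4)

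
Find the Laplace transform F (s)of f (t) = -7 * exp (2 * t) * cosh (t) 7 * (2 - s)/ ( (s - 2)^2 - 1)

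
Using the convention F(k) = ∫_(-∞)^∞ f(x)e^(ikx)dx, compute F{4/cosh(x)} 4 * pi/cosh(pi * k/2)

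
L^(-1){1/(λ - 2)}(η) exp(2*η)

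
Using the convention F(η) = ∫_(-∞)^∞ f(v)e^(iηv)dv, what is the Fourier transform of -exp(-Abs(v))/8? -1/(4*η^2 + 4)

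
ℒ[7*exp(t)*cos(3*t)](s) 7*(s - 1)/((s - 1)^2 + 9)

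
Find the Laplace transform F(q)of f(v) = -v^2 -2/q^3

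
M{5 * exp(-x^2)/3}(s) 5 * gamma(s/2)/6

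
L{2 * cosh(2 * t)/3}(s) 2 * s/(3 * (s^2 - 4))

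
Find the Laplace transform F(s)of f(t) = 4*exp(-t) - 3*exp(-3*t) 4/(s + 1) - 3/(s + 3)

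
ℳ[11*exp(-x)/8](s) 11*gamma(s)/8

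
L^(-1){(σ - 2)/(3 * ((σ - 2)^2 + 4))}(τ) exp(2 * τ) * cos(2 * τ)/3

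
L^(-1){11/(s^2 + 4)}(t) 11 * sin(2 * t)/2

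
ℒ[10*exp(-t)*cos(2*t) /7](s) 10*(s + 1) /(7*((s + 1) ^2 + 4) ) 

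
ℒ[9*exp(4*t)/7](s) 9/(7*(s - 4))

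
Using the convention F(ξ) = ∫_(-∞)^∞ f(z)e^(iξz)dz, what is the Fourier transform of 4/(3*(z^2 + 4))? 2*pi*exp(-2*Abs(ξ))/3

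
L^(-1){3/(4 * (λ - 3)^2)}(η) 3 * η * exp(3 * η)/4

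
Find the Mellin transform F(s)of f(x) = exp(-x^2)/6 gamma(s/2)/12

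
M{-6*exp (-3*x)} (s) -6*gamma (s)/3^s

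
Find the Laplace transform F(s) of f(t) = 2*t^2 4/s^3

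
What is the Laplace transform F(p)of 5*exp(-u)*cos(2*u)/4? 5*(p + 1)/(4*((p + 1)^2 + 4))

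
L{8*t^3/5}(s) 48/(5*s^4)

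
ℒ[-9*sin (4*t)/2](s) -18/ (s^2 + 16)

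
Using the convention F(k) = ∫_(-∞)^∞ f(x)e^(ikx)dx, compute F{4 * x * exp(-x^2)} 2 * I * sqrt(pi) * k * exp(-k^2/4)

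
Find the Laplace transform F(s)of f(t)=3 3/s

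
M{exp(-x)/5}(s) gamma(s)/5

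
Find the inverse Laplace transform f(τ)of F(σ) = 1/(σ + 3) exp(-3 * τ)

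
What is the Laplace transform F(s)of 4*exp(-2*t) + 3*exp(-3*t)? 4/(s + 2) + 3/(s + 3)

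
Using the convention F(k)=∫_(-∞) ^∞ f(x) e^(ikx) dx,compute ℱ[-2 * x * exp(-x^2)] -I * sqrt(pi) * k * exp(-k^2/4) 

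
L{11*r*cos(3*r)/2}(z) 11*(z^2 - 9)/(2*(z^2 + 9)^2)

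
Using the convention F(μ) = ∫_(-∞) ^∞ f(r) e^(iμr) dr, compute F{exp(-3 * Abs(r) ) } 6/(μ^2 + 9) 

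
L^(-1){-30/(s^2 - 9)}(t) -10*sinh(3*t)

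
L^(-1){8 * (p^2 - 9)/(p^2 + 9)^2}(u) 8 * u * cos(3 * u)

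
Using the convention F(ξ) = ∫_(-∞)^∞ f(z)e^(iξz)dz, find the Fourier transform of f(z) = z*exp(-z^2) I*sqrt(pi)*ξ*exp(-ξ^2/4)/2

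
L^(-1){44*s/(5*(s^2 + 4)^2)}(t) 11*t*sin(2*t)/5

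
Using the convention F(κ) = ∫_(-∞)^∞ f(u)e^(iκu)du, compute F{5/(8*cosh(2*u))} 5*pi/(16*cosh(pi*κ/4))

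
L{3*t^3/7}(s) 18/(7*s^4)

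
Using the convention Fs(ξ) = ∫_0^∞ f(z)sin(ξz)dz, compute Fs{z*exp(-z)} 2*ξ/(ξ^2 + 1)^2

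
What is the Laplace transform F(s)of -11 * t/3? -11/(3 * s^2)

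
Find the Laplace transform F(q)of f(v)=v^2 2/q^3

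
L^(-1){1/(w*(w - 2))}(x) exp(x)*sinh(x)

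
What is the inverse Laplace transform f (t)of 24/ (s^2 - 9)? 8*sinh (3*t)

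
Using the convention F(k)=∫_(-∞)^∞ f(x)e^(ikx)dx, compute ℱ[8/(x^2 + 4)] 4 * pi * exp(-2 * Abs(k))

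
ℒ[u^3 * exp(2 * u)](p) 6/(p - 2)^4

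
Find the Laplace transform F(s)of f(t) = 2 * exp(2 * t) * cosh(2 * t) 2 * (s - 2)/(s * (s - 4))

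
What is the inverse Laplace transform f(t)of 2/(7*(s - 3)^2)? 2*t*exp(3*t)/7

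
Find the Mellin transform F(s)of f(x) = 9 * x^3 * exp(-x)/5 9 * gamma(s + 3)/5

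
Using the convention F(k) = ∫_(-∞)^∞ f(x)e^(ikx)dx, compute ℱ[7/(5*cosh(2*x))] 7*pi/(10*cosh(pi*k/4))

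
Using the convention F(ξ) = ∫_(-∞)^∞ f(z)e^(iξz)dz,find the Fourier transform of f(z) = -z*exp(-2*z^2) -sqrt(2)*I*sqrt(pi)*ξ*exp(-ξ^2/8)/8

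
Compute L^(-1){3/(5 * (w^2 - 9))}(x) sinh(3 * x)/5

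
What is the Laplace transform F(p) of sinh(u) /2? 1/(2*(p^2-1) ) 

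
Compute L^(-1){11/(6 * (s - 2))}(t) 11 * exp(2 * t)/6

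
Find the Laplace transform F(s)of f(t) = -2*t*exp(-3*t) -2/(s + 3)^2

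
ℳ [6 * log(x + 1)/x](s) -6 * pi * csc(pi * s)/(s - 1)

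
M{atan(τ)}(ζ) -pi * sec(pi * ζ/2)/(2 * ζ)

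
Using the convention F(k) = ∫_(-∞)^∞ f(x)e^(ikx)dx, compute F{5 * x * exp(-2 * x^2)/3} 5 * sqrt(2) * I * sqrt(pi) * k * exp(-k^2/8)/24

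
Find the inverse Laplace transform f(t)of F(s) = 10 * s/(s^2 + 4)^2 5 * t * sin(2 * t)/2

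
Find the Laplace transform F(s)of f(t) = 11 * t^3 66/s^4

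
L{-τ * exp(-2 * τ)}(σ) -1/(σ + 2)^2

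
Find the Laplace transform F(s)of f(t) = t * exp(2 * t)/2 1/(2 * (s - 2)^2)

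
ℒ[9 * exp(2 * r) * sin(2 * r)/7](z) 18/(7 * ((z - 2)^2 + 4))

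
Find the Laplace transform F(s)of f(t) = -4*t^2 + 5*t 5/s^2 - 8/s^3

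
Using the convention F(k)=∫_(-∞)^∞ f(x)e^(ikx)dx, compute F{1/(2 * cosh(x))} pi/(2 * cosh(pi * k/2))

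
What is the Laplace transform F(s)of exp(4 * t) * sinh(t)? 1/((s - 4)^2 - 1)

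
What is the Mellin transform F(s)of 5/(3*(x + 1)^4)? 5*gamma(s)*gamma(4 - s)/18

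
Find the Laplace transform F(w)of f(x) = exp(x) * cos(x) (w - 1)/((w - 1)^2 + 1)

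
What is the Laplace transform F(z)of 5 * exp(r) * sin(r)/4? 5/(4 * ((z - 1)^2 + 1))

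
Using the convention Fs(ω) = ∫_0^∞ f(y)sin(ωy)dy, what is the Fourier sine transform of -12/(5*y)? -6*pi/5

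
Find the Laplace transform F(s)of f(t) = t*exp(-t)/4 1/(4*(s + 1)^2)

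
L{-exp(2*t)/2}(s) -1/(2*s - 4)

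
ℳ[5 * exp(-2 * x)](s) 5 * gamma(s)/2^s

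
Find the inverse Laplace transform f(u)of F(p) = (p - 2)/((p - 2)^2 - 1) exp(2*u)*cosh(u)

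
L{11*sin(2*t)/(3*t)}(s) 11*atan(2/s)/3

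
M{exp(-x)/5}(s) gamma(s)/5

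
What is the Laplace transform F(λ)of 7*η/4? 7/(4*λ^2)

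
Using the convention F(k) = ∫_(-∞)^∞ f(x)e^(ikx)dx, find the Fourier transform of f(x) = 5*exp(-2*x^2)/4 5*sqrt(2)*sqrt(pi)*exp(-k^2/8)/8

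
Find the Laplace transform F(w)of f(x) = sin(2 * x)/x atan(2/w)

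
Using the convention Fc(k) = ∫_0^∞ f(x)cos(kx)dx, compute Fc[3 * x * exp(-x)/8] 3 * (1 - k^2)/(8 * (k^2 + 1)^2)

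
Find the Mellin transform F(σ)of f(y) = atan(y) -pi * sec(pi * σ/2)/(2 * σ)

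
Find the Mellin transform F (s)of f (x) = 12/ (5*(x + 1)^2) -12*pi*(s - 1)/ (5*sin (pi*s))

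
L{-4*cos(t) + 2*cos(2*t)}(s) 2*s/(s^2 + 4)-4*s/(s^2 + 1)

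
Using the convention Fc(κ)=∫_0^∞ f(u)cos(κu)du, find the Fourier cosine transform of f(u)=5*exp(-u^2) 5*sqrt(pi)*exp(-κ^2/4)/2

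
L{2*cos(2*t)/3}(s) 2*s/(3*(s^2 + 4))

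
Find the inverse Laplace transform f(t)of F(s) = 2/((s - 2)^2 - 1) 2*exp(2*t)*sinh(t)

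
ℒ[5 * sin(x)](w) 5/(w^2 + 1) 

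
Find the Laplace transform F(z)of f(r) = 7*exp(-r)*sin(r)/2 7/(2*((z + 1)^2 + 1))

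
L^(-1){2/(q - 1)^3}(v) v^2*exp(v)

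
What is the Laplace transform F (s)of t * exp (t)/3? 1/ (3 * (s - 1)^2)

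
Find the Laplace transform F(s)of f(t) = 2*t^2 4/s^3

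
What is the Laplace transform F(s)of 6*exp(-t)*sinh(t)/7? 6/(7*s*(s + 2))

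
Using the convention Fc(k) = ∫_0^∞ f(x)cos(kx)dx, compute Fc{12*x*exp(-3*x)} 12*(9 - k^2)/(k^2+9)^2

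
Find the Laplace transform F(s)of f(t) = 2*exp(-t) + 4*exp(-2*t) 2/(s + 1) + 4/(s + 2)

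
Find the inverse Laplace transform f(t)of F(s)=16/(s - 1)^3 8 * t^2 * exp(t)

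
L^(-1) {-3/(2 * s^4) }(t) -t^3/4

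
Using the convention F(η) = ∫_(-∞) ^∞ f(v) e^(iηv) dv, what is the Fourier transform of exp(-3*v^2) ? sqrt(3)*sqrt(pi)*exp(-η^2/12) /3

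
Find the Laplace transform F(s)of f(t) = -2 -2/s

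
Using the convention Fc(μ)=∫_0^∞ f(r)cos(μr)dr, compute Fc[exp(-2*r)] 2/(μ^2 + 4)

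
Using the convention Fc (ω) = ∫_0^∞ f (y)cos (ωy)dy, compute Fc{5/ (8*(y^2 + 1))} 5*pi*exp (-ω)/16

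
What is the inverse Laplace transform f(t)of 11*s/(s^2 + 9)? 11*cos(3*t)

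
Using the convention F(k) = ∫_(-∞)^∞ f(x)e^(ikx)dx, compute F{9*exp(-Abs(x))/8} 9/(4*(k^2 + 1))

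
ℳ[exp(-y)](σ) gamma(σ)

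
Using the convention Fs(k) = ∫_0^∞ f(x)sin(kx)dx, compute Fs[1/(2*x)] pi/4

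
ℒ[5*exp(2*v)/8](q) 5/(8*(q - 2))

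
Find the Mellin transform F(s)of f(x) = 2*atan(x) -pi*sec(pi*s/2)/s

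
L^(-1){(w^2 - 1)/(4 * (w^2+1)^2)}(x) x * cos(x)/4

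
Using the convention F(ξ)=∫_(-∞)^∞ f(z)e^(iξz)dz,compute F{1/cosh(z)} pi/cosh(pi*ξ/2)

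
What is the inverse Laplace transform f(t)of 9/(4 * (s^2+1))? 9 * sin(t)/4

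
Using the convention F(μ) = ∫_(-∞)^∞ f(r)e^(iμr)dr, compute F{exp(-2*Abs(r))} 4/(μ^2+4)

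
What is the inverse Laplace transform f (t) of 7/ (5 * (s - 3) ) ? 7 * exp (3 * t) /5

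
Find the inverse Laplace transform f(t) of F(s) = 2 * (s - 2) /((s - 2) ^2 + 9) 2 * exp(2 * t) * cos(3 * t) 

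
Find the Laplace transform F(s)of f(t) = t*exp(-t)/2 1/(2*(s+1)^2)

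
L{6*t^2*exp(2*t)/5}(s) 12/(5*(s - 2)^3)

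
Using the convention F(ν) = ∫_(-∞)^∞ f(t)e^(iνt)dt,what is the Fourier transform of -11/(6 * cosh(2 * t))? -11 * pi/(12 * cosh(pi * ν/4))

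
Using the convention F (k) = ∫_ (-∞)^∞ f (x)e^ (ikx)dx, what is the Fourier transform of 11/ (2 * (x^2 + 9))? 11 * pi * exp (-3 * Abs (k))/6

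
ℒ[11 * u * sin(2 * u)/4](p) 11 * p/(p^2 + 4)^2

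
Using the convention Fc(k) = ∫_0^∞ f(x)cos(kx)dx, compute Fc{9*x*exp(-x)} 9*(1 - k^2)/(k^2 + 1)^2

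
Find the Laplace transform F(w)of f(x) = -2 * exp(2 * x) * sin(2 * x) -4/((w - 2)^2+4)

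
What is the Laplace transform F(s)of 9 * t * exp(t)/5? 9/(5 * (s - 1)^2)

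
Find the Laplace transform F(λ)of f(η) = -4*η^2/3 -8/(3*λ^3)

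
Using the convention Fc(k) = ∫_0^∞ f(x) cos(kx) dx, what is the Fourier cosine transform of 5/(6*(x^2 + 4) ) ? 5*pi*exp(-2*k) /24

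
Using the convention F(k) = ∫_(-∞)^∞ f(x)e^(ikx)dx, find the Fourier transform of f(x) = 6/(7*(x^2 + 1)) 6*pi*exp(-Abs(k))/7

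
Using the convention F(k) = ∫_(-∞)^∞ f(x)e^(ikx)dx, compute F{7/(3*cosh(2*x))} 7*pi/(6*cosh(pi*k/4))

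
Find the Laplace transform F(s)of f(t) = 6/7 6/(7 * s)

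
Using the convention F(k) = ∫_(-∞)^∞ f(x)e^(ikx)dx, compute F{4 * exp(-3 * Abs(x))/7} 24/(7 * (k^2 + 9))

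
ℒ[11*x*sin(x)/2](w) 11*w/(w^2 + 1)^2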